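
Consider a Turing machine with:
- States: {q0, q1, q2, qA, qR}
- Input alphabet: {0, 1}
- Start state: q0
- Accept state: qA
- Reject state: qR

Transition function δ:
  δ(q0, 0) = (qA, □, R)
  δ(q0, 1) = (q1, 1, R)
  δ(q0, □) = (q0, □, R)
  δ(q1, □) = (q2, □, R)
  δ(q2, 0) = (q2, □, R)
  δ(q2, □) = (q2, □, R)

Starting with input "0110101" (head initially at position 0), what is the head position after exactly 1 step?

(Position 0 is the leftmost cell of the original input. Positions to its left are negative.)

Execution trace (head position shown):
Step 0: [q0]0110101  (head at position 0)
Step 1: move right → □[qA]110101  (head at position 1)

After 1 step, the head is at position 1.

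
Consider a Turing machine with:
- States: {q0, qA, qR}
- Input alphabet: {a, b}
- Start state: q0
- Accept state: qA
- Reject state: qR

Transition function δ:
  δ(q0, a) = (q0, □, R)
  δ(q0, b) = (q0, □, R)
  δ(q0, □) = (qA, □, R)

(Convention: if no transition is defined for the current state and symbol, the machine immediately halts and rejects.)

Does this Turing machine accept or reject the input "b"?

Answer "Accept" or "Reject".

Execution trace:
Initial: [q0]b
Step 1: δ(q0, b) = (q0, □, R) → □[q0]□
Step 2: δ(q0, □) = (qA, □, R) → □□[qA]□

The machine reaches the accept state qA and halts.

Answer: Accept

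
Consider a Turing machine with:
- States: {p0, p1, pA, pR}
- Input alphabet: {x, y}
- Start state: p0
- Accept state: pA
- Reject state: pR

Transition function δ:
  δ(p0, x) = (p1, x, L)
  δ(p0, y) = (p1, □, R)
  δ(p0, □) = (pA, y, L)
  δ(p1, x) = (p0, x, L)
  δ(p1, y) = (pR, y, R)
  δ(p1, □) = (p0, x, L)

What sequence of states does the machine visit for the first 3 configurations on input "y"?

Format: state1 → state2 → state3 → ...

Execution trace:
Initial: [p0]y
Step 1: δ(p0, y) = (p1, □, R) → □[p1]□
Step 2: δ(p1, □) = (p0, x, L) → [p0]□x

State sequence: p0 → p1 → p0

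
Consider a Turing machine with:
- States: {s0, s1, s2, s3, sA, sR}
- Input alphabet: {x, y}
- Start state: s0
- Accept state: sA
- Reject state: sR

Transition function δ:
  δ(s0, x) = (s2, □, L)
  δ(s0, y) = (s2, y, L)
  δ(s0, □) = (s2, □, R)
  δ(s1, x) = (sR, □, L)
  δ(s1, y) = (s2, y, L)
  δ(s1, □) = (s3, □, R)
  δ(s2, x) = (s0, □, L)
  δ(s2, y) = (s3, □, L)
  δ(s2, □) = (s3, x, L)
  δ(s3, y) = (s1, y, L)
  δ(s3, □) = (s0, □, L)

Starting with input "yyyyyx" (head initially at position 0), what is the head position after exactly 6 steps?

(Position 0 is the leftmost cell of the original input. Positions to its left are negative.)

Execution trace (head position shown):
Step 0: [s0]yyyyyx  (head at position 0)
Step 1: move left → [s2]□yyyyyx  (head at position -1)
Step 2: move left → [s3]□xyyyyyx  (head at position -2)
Step 3: move left → [s0]□□xyyyyyx  (head at position -3)
Step 4: move right → □[s2]□xyyyyyx  (head at position -2)
Step 5: move left → [s3]□xxyyyyyx  (head at position -3)
Step 6: move left → [s0]□□xxyyyyyx  (head at position -4)

After 6 steps, the head is at position -4.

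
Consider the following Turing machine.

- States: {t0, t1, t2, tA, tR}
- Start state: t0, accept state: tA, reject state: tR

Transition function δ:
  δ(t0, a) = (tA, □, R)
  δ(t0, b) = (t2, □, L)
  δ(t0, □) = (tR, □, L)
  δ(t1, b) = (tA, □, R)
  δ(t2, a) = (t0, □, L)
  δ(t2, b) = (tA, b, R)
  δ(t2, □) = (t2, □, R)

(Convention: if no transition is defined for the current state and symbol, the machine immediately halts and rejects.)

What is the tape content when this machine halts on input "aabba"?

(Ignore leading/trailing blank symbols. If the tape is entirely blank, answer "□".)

Execution trace:
Initial: [t0]aabba
Step 1: δ(t0, a) = (tA, □, R) → □[tA]abba

The machine reaches the accept state tA and halts.

Final tape (ignoring leading/trailing blanks): abba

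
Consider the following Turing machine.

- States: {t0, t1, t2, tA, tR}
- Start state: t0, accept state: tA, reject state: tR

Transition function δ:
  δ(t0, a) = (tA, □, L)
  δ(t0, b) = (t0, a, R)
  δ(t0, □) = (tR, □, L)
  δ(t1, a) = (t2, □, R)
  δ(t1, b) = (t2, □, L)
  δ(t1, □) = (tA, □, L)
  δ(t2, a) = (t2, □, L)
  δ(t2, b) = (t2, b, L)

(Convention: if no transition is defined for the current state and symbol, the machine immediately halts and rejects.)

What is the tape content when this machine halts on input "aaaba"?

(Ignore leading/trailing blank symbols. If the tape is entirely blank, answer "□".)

Execution trace:
Initial: [t0]aaaba
Step 1: δ(t0, a) = (tA, □, L) → [tA]□□aaba

The machine reaches the accept state tA and halts.

Final tape (ignoring leading/trailing blanks): aaba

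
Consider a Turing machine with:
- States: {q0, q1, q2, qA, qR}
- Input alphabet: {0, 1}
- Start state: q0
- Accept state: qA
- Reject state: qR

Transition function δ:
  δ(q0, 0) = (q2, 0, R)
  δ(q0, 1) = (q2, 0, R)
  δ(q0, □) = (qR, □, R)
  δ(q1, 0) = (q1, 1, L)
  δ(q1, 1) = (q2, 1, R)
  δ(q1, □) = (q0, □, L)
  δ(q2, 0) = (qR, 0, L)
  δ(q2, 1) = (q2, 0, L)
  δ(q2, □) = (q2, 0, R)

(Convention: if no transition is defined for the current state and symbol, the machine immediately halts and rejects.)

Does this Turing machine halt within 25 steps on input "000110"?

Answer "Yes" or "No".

Execution trace:
Initial: [q0]000110
Step 1: δ(q0, 0) = (q2, 0, R) → 0[q2]00110
Step 2: δ(q2, 0) = (qR, 0, L) → [qR]000110

The machine reaches the reject state qR and halts.
The machine halted after 2 steps (within the 25-step bound).

Answer: Yes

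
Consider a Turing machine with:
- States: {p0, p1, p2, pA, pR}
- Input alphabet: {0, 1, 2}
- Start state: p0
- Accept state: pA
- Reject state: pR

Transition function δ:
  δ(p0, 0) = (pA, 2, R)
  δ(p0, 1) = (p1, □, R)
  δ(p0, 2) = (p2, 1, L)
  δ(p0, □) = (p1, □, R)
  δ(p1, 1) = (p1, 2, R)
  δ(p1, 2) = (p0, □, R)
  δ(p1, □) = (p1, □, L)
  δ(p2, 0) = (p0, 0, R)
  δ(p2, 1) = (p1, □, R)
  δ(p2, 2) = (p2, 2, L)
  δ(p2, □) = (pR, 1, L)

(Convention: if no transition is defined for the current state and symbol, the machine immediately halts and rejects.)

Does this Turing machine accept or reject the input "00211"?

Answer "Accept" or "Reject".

Execution trace:
Initial: [p0]00211
Step 1: δ(p0, 0) = (pA, 2, R) → 2[pA]0211

The machine reaches the accept state pA and halts.

Answer: Accept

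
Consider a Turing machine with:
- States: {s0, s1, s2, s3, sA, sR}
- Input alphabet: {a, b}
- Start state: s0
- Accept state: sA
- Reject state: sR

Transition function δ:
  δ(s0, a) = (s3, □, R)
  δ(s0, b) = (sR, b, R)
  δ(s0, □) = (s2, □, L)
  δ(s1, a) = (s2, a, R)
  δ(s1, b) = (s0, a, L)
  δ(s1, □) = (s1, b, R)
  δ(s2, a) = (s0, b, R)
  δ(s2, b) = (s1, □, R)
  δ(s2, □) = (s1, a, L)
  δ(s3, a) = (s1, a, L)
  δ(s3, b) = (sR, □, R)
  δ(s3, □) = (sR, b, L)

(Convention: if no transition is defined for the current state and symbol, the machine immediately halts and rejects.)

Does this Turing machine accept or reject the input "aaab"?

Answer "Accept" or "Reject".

Execution trace:
Initial: [s0]aaab
Step 1: δ(s0, a) = (s3, □, R) → □[s3]aab
Step 2: δ(s3, a) = (s1, a, L) → [s1]□aab
Step 3: δ(s1, □) = (s1, b, R) → b[s1]aab
Step 4: δ(s1, a) = (s2, a, R) → ba[s2]ab
Step 5: δ(s2, a) = (s0, b, R) → bab[s0]b
Step 6: δ(s0, b) = (sR, b, R) → babb[sR]□

The machine reaches the reject state sR and halts.

Answer: Reject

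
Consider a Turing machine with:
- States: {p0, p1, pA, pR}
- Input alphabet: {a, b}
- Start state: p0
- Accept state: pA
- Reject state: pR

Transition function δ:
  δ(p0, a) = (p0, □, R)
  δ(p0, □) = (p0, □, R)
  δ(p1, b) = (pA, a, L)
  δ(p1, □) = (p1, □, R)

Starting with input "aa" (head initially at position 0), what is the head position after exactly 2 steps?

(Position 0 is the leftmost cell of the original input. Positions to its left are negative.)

Execution trace (head position shown):
Step 0: [p0]aa  (head at position 0)
Step 1: move right → □[p0]a  (head at position 1)
Step 2: move right → □□[p0]□  (head at position 2)

After 2 steps, the head is at position 2.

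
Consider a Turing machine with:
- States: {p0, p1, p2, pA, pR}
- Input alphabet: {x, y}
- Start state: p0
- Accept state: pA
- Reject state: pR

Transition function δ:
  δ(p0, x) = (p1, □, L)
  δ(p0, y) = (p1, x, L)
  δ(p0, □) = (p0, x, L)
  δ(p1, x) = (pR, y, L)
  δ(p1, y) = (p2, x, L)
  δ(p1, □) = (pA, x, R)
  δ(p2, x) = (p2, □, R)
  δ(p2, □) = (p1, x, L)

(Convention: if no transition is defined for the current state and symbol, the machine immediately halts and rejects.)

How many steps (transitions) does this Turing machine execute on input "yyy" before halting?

Execution trace:
Initial: [p0]yyy
Step 1: δ(p0, y) = (p1, x, L) → [p1]□xyy
Step 2: δ(p1, □) = (pA, x, R) → x[pA]xyy

The machine reaches the accept state pA and halts.

The machine executed 2 steps before halting.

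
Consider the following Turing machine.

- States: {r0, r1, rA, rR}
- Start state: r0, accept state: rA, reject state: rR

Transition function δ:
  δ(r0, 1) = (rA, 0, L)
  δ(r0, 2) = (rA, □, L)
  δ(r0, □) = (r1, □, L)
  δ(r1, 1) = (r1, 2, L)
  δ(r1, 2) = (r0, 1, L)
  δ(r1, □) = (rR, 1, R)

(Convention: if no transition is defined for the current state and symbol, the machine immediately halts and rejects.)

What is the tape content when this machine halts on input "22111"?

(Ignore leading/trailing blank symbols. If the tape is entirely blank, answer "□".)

Execution trace:
Initial: [r0]22111
Step 1: δ(r0, 2) = (rA, □, L) → [rA]□□2111

The machine reaches the accept state rA and halts.

Final tape (ignoring leading/trailing blanks): 2111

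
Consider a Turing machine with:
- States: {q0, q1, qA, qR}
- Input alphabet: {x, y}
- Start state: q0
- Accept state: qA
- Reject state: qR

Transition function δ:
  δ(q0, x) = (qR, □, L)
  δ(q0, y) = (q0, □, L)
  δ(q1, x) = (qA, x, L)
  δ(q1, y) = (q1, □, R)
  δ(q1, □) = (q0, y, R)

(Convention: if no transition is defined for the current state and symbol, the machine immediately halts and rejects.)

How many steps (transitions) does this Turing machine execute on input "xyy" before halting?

Execution trace:
Initial: [q0]xyy
Step 1: δ(q0, x) = (qR, □, L) → [qR]□□yy

The machine reaches the reject state qR and halts.

The machine executed 1 step before halting.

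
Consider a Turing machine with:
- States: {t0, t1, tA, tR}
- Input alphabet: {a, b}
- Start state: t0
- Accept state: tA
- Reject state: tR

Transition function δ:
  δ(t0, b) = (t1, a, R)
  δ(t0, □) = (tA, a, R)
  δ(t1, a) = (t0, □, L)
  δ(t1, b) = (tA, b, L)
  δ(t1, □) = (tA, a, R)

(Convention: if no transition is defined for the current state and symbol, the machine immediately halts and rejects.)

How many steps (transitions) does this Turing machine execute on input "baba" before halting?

Execution trace:
Initial: [t0]baba
Step 1: δ(t0, b) = (t1, a, R) → a[t1]aba
Step 2: δ(t1, a) = (t0, □, L) → [t0]a□ba

No transition is defined for δ(t0, a). By convention the machine halts and rejects.

The machine executed 2 steps before halting.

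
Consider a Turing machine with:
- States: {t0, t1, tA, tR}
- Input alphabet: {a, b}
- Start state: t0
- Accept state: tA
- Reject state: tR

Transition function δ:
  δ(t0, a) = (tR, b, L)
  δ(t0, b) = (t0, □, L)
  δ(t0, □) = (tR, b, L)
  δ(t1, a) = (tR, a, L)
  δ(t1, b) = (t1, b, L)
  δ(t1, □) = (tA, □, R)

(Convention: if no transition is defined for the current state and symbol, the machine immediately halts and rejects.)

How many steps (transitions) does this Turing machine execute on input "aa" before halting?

Execution trace:
Initial: [t0]aa
Step 1: δ(t0, a) = (tR, b, L) → [tR]□ba

The machine reaches the reject state tR and halts.

The machine executed 1 step before halting.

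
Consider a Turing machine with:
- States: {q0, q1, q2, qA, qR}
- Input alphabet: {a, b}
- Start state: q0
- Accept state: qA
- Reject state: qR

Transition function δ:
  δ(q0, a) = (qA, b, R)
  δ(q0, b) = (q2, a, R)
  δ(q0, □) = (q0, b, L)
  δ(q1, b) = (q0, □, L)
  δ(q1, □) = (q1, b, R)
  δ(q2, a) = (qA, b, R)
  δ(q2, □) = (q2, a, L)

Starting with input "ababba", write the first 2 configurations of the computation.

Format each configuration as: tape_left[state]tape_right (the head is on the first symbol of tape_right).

Transitions applied:
Step 1: δ(q0, a) = (qA, b, R)

The first 2 configurations are:
[q0]ababba ⊢ b[qA]babba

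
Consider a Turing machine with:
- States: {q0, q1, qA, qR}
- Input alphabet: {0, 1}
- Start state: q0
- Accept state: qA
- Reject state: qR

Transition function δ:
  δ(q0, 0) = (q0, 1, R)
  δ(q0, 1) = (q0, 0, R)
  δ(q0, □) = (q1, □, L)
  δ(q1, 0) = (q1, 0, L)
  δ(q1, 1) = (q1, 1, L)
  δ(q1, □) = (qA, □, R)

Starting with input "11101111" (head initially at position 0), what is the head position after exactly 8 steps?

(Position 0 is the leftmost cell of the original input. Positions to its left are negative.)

Execution trace (head position shown):
Step 0: [q0]11101111  (head at position 0)
Step 1: move right → 0[q0]1101111  (head at position 1)
Step 2: move right → 00[q0]101111  (head at position 2)
Step 3: move right → 000[q0]01111  (head at position 3)
Step 4: move right → 0001[q0]1111  (head at position 4)
Step 5: move right → 00010[q0]111  (head at position 5)
Step 6: move right → 000100[q0]11  (head at position 6)
Step 7: move right → 0001000[q0]1  (head at position 7)
Step 8: move right → 00010000[q0]□  (head at position 8)

After 8 steps, the head is at position 8.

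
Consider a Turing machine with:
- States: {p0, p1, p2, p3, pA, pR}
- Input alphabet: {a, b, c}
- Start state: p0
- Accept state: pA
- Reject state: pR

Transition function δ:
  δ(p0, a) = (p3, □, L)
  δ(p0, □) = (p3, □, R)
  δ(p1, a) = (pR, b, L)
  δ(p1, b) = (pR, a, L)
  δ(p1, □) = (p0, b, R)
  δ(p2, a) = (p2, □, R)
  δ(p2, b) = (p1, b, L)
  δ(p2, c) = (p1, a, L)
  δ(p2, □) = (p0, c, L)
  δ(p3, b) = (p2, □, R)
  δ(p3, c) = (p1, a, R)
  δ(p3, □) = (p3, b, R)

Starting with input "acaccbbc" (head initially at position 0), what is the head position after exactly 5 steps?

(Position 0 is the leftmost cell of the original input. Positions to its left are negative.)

Execution trace (head position shown):
Step 0: [p0]acaccbbc  (head at position 0)
Step 1: move left → [p3]□□caccbbc  (head at position -1)
Step 2: move right → b[p3]□caccbbc  (head at position 0)
Step 3: move right → bb[p3]caccbbc  (head at position 1)
Step 4: move right → bba[p1]accbbc  (head at position 2)
Step 5: move left → bb[pR]abccbbc  (head at position 1)

After 5 steps, the head is at position 1.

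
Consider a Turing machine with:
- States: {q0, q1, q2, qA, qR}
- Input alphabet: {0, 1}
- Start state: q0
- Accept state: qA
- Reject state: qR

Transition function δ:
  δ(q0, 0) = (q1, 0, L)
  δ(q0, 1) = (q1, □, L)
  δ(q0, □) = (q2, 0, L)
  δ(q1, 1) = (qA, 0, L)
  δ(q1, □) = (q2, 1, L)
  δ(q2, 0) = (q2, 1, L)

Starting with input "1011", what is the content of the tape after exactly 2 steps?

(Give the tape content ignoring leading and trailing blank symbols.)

Execution trace:
Initial: [q0]1011
Step 1: δ(q0, 1) = (q1, □, L) → [q1]□□011
Step 2: δ(q1, □) = (q2, 1, L) → [q2]□1□011

No transition is defined for δ(q2, □). By convention the machine halts and rejects.

After 2 steps, the tape (ignoring leading/trailing blanks) is: 1□011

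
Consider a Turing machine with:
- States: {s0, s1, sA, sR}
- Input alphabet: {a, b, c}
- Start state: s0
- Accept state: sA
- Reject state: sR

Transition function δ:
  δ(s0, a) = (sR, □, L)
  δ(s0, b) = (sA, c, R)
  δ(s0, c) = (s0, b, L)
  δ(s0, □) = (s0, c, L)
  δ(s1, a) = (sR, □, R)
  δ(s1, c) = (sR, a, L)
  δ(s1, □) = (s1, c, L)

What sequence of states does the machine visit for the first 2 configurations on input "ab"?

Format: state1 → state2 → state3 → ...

Execution trace:
Initial: [s0]ab
Step 1: δ(s0, a) = (sR, □, L) → [sR]□□b

The machine reaches the reject state sR and halts.

State sequence: s0 → sR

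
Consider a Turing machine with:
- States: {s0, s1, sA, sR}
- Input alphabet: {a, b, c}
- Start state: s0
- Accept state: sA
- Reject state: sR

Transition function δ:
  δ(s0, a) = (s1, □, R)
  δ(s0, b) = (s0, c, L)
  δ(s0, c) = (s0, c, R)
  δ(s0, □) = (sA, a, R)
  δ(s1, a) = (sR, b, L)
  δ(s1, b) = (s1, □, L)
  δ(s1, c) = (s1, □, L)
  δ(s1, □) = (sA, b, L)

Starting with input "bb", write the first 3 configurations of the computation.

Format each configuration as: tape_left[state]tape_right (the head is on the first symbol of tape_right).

Transitions applied:
Step 1: δ(s0, b) = (s0, c, L)
Step 2: δ(s0, □) = (sA, a, R)

The first 3 configurations are:
[s0]bb ⊢ [s0]□cb ⊢ a[sA]cb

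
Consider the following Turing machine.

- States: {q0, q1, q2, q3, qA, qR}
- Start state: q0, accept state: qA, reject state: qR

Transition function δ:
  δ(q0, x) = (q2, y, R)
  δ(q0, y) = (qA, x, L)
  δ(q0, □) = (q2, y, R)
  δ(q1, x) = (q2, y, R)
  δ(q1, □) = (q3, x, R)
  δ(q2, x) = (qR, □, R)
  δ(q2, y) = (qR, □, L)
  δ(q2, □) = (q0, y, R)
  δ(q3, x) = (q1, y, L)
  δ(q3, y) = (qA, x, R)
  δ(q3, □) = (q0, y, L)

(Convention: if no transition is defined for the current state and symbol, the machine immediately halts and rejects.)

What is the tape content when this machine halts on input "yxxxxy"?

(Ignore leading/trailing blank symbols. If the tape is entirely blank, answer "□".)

Execution trace:
Initial: [q0]yxxxxy
Step 1: δ(q0, y) = (qA, x, L) → [qA]□xxxxxy

The machine reaches the accept state qA and halts.

Final tape (ignoring leading/trailing blanks): xxxxxy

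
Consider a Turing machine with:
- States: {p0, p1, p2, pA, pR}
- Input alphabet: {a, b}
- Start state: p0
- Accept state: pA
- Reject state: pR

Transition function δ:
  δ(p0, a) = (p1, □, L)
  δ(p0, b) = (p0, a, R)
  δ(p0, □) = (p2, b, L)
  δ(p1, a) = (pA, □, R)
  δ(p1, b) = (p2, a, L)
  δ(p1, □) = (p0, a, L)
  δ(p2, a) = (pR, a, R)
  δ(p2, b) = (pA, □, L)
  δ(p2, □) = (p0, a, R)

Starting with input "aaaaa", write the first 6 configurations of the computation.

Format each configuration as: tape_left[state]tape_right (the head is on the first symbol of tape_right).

Transitions applied:
Step 1: δ(p0, a) = (p1, □, L)
Step 2: δ(p1, □) = (p0, a, L)
Step 3: δ(p0, □) = (p2, b, L)
Step 4: δ(p2, □) = (p0, a, R)
Step 5: δ(p0, b) = (p0, a, R)

The first 6 configurations are:
[p0]aaaaa ⊢ [p1]□□aaaa ⊢ [p0]□a□aaaa ⊢ [p2]□ba□aaaa ⊢ a[p0]ba□aaaa ⊢ aa[p0]a□aaaa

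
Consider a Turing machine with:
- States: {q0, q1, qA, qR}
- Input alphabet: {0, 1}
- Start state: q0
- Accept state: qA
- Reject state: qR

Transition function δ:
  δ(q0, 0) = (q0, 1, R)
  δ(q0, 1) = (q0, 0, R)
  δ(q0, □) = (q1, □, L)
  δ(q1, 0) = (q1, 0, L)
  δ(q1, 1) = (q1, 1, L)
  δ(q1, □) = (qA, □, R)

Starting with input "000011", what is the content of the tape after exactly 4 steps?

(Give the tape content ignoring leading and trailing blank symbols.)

Execution trace:
Initial: [q0]000011
Step 1: δ(q0, 0) = (q0, 1, R) → 1[q0]00011
Step 2: δ(q0, 0) = (q0, 1, R) → 11[q0]0011
Step 3: δ(q0, 0) = (q0, 1, R) → 111[q0]011
Step 4: δ(q0, 0) = (q0, 1, R) → 1111[q0]11

After 4 steps, the tape (ignoring leading/trailing blanks) is: 111111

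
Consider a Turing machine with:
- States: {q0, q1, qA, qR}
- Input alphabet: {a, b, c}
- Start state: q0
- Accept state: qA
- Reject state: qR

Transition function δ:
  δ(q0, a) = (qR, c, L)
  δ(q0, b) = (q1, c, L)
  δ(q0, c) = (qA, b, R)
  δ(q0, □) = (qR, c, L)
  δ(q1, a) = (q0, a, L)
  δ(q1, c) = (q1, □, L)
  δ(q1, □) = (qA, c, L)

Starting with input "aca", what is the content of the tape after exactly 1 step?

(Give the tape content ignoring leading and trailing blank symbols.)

Execution trace:
Initial: [q0]aca
Step 1: δ(q0, a) = (qR, c, L) → [qR]□cca

The machine reaches the reject state qR and halts.

After 1 step, the tape (ignoring leading/trailing blanks) is: cca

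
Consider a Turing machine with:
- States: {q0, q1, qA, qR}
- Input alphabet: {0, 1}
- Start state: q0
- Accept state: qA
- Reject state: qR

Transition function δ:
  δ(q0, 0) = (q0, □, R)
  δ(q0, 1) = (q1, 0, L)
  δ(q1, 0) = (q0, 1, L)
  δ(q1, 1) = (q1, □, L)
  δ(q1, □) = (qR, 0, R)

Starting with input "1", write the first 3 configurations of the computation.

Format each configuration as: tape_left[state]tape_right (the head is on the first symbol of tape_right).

Transitions applied:
Step 1: δ(q0, 1) = (q1, 0, L)
Step 2: δ(q1, □) = (qR, 0, R)

The first 3 configurations are:
[q0]1 ⊢ [q1]□0 ⊢ 0[qR]0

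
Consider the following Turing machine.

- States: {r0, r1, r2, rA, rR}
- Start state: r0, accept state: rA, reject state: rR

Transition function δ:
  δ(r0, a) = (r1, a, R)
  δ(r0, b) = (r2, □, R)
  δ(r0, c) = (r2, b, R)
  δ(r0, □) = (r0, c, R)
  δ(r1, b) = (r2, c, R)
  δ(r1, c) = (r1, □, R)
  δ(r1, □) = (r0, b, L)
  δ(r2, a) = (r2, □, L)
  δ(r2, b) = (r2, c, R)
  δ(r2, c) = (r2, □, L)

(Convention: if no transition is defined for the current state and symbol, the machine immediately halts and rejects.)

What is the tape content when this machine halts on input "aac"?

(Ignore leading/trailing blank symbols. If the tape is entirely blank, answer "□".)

Execution trace:
Initial: [r0]aac
Step 1: δ(r0, a) = (r1, a, R) → a[r1]ac

No transition is defined for δ(r1, a). By convention the machine halts and rejects.

Final tape (ignoring leading/trailing blanks): aac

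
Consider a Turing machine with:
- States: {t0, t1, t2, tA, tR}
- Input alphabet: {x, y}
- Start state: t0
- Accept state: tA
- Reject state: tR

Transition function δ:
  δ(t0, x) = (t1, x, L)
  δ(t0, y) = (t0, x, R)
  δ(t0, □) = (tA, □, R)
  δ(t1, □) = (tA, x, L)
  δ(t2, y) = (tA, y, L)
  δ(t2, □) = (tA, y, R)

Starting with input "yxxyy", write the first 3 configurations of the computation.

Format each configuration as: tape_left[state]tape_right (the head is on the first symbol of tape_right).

Transitions applied:
Step 1: δ(t0, y) = (t0, x, R)
Step 2: δ(t0, x) = (t1, x, L)

The first 3 configurations are:
[t0]yxxyy ⊢ x[t0]xxyy ⊢ [t1]xxxyy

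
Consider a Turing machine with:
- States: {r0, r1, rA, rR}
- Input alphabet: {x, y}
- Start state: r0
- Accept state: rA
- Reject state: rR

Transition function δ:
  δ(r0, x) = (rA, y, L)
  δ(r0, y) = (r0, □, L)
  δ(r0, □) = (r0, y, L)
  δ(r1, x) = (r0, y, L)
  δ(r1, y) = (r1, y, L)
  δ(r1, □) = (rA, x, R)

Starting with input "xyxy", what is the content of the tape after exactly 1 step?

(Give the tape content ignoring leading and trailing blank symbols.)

Execution trace:
Initial: [r0]xyxy
Step 1: δ(r0, x) = (rA, y, L) → [rA]□yyxy

The machine reaches the accept state rA and halts.

After 1 step, the tape (ignoring leading/trailing blanks) is: yyxy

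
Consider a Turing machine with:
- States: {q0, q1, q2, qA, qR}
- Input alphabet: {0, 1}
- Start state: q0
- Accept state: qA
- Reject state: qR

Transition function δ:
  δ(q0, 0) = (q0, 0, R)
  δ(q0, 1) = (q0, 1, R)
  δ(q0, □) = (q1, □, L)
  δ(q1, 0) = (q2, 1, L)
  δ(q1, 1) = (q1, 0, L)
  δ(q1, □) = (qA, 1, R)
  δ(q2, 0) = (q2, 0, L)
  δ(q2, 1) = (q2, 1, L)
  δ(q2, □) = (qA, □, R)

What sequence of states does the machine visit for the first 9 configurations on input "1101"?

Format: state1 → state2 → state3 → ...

Execution trace:
Initial: [q0]1101
Step 1: δ(q0, 1) = (q0, 1, R) → 1[q0]101
Step 2: δ(q0, 1) = (q0, 1, R) → 11[q0]01
Step 3: δ(q0, 0) = (q0, 0, R) → 110[q0]1
Step 4: δ(q0, 1) = (q0, 1, R) → 1101[q0]□
Step 5: δ(q0, □) = (q1, □, L) → 110[q1]1□
Step 6: δ(q1, 1) = (q1, 0, L) → 11[q1]00□
Step 7: δ(q1, 0) = (q2, 1, L) → 1[q2]110□
Step 8: δ(q2, 1) = (q2, 1, L) → [q2]1110□

State sequence: q0 → q0 → q0 → q0 → q0 → q1 → q1 → q2 → q2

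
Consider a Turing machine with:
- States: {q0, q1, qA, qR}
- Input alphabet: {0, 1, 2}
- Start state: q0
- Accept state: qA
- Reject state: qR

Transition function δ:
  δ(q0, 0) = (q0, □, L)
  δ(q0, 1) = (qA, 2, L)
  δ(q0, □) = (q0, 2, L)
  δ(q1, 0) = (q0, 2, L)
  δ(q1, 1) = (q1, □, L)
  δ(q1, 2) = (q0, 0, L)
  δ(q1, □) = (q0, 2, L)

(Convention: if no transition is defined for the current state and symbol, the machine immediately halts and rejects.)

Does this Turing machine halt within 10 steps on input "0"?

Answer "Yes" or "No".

Execution trace:
Initial: [q0]0
Step 1: δ(q0, 0) = (q0, □, L) → [q0]□□
Step 2: δ(q0, □) = (q0, 2, L) → [q0]□2□
Step 3: δ(q0, □) = (q0, 2, L) → [q0]□22□
Step 4: δ(q0, □) = (q0, 2, L) → [q0]□222□
Step 5: δ(q0, □) = (q0, 2, L) → [q0]□2222□
Step 6: δ(q0, □) = (q0, 2, L) → [q0]□22222□
Step 7: δ(q0, □) = (q0, 2, L) → [q0]□222222□
Step 8: δ(q0, □) = (q0, 2, L) → [q0]□2222222□
Step 9: δ(q0, □) = (q0, 2, L) → [q0]□22222222□
Step 10: δ(q0, □) = (q0, 2, L) → [q0]□222222222□

The machine has not reached a halting state after 10 steps.
The machine did not halt within the 10-step bound.

Answer: No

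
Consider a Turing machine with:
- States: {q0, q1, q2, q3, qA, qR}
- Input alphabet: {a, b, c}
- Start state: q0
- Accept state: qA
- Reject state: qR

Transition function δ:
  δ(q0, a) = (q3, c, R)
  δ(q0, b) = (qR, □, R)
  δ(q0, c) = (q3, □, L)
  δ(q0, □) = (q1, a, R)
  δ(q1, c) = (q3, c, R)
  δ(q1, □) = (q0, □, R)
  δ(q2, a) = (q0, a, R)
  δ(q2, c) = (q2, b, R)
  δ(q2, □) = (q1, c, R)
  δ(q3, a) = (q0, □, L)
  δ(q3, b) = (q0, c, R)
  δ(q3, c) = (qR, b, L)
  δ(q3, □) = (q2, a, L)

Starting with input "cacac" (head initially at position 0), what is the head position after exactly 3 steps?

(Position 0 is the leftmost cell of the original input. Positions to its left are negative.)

Execution trace (head position shown):
Step 0: [q0]cacac  (head at position 0)
Step 1: move left → [q3]□□acac  (head at position -1)
Step 2: move left → [q2]□a□acac  (head at position -2)
Step 3: move right → c[q1]a□acac  (head at position -1)

After 3 steps, the head is at position -1.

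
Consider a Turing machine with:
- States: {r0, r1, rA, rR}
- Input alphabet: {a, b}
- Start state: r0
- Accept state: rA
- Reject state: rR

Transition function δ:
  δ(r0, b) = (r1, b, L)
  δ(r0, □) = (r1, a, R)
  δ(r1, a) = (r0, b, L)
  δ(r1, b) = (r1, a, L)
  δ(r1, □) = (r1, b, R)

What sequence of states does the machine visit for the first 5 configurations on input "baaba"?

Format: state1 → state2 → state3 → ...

Execution trace:
Initial: [r0]baaba
Step 1: δ(r0, b) = (r1, b, L) → [r1]□baaba
Step 2: δ(r1, □) = (r1, b, R) → b[r1]baaba
Step 3: δ(r1, b) = (r1, a, L) → [r1]baaaba
Step 4: δ(r1, b) = (r1, a, L) → [r1]□aaaaba

State sequence: r0 → r1 → r1 → r1 → r1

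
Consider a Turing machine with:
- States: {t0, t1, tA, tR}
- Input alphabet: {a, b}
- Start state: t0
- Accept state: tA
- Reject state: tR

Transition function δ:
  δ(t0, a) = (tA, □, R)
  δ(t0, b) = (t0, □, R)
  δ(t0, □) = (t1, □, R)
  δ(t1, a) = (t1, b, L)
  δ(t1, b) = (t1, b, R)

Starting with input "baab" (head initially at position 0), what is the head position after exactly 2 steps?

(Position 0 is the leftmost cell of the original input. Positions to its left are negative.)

Execution trace (head position shown):
Step 0: [t0]baab  (head at position 0)
Step 1: move right → □[t0]aab  (head at position 1)
Step 2: move right → □□[tA]ab  (head at position 2)

After 2 steps, the head is at position 2.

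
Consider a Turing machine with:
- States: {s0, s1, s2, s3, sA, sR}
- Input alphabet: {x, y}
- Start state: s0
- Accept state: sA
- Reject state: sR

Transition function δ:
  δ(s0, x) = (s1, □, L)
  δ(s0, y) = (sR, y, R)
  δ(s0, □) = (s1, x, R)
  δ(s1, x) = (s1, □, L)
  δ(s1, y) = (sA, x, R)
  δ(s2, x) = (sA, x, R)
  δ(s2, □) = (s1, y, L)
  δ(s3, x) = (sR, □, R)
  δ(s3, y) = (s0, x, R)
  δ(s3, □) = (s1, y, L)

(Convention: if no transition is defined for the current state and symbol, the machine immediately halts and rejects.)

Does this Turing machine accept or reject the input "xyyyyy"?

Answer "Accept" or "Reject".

Execution trace:
Initial: [s0]xyyyyy
Step 1: δ(s0, x) = (s1, □, L) → [s1]□□yyyyy

No transition is defined for δ(s1, □). By convention the machine halts and rejects.

Answer: Reject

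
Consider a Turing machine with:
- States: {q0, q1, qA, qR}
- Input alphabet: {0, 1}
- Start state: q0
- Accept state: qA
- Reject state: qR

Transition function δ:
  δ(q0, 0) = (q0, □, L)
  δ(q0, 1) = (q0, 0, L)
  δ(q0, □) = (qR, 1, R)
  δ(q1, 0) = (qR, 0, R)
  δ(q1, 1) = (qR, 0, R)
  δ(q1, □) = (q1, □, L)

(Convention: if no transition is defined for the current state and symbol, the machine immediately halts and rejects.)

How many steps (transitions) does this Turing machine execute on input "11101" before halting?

Execution trace:
Initial: [q0]11101
Step 1: δ(q0, 1) = (q0, 0, L) → [q0]□01101
Step 2: δ(q0, □) = (qR, 1, R) → 1[qR]01101

The machine reaches the reject state qR and halts.

The machine executed 2 steps before halting.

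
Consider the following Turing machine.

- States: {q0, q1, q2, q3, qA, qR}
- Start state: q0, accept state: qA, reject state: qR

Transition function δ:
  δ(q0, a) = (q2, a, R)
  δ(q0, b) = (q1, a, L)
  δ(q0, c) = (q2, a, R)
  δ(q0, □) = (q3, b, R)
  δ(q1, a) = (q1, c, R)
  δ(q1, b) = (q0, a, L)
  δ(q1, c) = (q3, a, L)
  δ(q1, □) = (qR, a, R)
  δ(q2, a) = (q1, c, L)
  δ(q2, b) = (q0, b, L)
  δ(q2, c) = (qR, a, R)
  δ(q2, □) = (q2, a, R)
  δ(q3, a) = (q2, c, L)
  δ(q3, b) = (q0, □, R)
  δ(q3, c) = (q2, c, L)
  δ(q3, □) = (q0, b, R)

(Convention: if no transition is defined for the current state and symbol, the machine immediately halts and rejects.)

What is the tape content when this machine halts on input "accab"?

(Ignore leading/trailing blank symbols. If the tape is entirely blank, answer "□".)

Execution trace:
Initial: [q0]accab
Step 1: δ(q0, a) = (q2, a, R) → a[q2]ccab
Step 2: δ(q2, c) = (qR, a, R) → aa[qR]cab

The machine reaches the reject state qR and halts.

Final tape (ignoring leading/trailing blanks): aacab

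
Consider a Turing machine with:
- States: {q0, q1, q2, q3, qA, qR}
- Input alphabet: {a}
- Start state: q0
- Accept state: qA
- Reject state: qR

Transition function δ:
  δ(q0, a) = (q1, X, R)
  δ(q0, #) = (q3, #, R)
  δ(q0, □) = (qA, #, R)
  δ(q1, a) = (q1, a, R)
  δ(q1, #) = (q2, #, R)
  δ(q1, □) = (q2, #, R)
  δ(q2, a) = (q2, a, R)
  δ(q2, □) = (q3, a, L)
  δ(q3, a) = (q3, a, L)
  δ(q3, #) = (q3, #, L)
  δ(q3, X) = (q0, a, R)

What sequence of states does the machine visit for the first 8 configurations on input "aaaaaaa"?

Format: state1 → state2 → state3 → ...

Execution trace:
Initial: [q0]aaaaaaa
Step 1: δ(q0, a) = (q1, X, R) → X[q1]aaaaaa
Step 2: δ(q1, a) = (q1, a, R) → Xa[q1]aaaaa
Step 3: δ(q1, a) = (q1, a, R) → Xaa[q1]aaaa
Step 4: δ(q1, a) = (q1, a, R) → Xaaa[q1]aaa
Step 5: δ(q1, a) = (q1, a, R) → Xaaaa[q1]aa
Step 6: δ(q1, a) = (q1, a, R) → Xaaaaa[q1]a
Step 7: δ(q1, a) = (q1, a, R) → Xaaaaaa[q1]□

State sequence: q0 → q1 → q1 → q1 → q1 → q1 → q1 → q1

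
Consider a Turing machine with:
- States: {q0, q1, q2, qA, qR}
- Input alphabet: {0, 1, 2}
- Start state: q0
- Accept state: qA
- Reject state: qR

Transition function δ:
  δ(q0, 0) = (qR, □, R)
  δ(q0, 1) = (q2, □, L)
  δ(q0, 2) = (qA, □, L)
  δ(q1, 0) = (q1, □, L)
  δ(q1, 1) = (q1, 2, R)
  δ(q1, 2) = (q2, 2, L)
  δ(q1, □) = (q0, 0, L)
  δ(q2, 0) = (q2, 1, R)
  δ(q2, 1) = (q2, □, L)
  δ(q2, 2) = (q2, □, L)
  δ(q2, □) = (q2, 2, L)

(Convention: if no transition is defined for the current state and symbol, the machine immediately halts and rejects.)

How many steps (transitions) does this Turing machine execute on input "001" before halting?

Execution trace:
Initial: [q0]001
Step 1: δ(q0, 0) = (qR, □, R) → □[qR]01

The machine reaches the reject state qR and halts.

The machine executed 1 step before halting.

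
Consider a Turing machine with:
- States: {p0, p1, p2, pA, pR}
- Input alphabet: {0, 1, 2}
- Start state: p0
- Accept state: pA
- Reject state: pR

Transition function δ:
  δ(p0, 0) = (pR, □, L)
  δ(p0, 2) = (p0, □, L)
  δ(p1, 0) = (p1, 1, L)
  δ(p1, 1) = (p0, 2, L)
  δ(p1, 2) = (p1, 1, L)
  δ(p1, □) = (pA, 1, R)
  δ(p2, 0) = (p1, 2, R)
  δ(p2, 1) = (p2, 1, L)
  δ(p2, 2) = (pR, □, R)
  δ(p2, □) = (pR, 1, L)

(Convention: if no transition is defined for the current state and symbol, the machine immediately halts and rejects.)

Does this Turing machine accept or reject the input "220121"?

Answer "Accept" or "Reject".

Execution trace:
Initial: [p0]220121
Step 1: δ(p0, 2) = (p0, □, L) → [p0]□□20121

No transition is defined for δ(p0, □). By convention the machine halts and rejects.

Answer: Reject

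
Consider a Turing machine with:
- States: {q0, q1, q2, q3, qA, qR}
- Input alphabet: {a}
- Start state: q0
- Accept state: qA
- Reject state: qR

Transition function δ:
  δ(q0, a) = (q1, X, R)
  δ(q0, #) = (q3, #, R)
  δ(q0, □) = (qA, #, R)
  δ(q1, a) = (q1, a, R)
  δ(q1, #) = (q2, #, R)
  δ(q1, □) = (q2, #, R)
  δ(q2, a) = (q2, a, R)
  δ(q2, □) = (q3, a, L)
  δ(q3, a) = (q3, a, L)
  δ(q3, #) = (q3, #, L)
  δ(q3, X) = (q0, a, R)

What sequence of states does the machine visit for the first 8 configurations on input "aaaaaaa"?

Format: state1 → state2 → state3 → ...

Execution trace:
Initial: [q0]aaaaaaa
Step 1: δ(q0, a) = (q1, X, R) → X[q1]aaaaaa
Step 2: δ(q1, a) = (q1, a, R) → Xa[q1]aaaaa
Step 3: δ(q1, a) = (q1, a, R) → Xaa[q1]aaaa
Step 4: δ(q1, a) = (q1, a, R) → Xaaa[q1]aaa
Step 5: δ(q1, a) = (q1, a, R) → Xaaaa[q1]aa
Step 6: δ(q1, a) = (q1, a, R) → Xaaaaa[q1]a
Step 7: δ(q1, a) = (q1, a, R) → Xaaaaaa[q1]□

State sequence: q0 → q1 → q1 → q1 → q1 → q1 → q1 → q1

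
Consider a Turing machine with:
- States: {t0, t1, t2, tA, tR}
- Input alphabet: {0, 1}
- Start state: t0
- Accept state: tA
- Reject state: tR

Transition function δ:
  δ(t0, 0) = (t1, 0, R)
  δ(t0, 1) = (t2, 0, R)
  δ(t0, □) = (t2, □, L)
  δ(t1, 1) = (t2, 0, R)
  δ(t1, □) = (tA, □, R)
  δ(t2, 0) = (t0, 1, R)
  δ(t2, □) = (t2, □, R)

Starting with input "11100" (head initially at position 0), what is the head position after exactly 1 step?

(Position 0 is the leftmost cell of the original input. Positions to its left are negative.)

Execution trace (head position shown):
Step 0: [t0]11100  (head at position 0)
Step 1: move right → 0[t2]1100  (head at position 1)

After 1 step, the head is at position 1.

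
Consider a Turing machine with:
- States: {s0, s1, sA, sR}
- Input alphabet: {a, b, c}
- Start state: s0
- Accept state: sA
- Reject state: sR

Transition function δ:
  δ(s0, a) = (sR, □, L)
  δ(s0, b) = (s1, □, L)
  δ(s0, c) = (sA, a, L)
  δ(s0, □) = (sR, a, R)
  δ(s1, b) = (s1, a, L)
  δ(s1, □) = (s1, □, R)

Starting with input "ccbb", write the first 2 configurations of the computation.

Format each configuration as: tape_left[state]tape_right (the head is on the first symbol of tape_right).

Transitions applied:
Step 1: δ(s0, c) = (sA, a, L)

The first 2 configurations are:
[s0]ccbb ⊢ [sA]□acbb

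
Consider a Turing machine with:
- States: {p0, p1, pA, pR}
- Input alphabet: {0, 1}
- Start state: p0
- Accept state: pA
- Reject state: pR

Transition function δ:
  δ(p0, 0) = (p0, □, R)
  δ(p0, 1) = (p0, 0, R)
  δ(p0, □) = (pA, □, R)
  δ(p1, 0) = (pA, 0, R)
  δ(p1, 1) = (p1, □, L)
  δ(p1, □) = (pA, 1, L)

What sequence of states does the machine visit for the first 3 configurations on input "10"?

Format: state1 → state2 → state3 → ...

Execution trace:
Initial: [p0]10
Step 1: δ(p0, 1) = (p0, 0, R) → 0[p0]0
Step 2: δ(p0, 0) = (p0, □, R) → 0□[p0]□

State sequence: p0 → p0 → p0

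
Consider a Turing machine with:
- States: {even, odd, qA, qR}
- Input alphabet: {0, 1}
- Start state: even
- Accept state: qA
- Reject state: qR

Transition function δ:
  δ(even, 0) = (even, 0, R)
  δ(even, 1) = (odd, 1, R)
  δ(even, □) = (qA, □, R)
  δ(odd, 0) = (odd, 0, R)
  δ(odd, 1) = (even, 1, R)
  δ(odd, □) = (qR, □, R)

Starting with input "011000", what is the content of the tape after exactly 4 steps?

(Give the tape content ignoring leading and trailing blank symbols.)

Execution trace:
Initial: [even]011000
Step 1: δ(even, 0) = (even, 0, R) → 0[even]11000
Step 2: δ(even, 1) = (odd, 1, R) → 01[odd]1000
Step 3: δ(odd, 1) = (even, 1, R) → 011[even]000
Step 4: δ(even, 0) = (even, 0, R) → 0110[even]00

After 4 steps, the tape (ignoring leading/trailing blanks) is: 011000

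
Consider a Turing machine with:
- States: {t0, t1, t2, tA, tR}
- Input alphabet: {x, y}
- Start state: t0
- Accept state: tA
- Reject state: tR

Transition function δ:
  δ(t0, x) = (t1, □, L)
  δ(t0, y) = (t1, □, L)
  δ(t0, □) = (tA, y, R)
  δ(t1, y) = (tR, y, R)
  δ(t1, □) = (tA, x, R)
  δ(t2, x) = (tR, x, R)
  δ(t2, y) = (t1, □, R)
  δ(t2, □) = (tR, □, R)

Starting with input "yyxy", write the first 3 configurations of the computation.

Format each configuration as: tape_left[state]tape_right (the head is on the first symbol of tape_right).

Transitions applied:
Step 1: δ(t0, y) = (t1, □, L)
Step 2: δ(t1, □) = (tA, x, R)

The first 3 configurations are:
[t0]yyxy ⊢ [t1]□□yxy ⊢ x[tA]□yxy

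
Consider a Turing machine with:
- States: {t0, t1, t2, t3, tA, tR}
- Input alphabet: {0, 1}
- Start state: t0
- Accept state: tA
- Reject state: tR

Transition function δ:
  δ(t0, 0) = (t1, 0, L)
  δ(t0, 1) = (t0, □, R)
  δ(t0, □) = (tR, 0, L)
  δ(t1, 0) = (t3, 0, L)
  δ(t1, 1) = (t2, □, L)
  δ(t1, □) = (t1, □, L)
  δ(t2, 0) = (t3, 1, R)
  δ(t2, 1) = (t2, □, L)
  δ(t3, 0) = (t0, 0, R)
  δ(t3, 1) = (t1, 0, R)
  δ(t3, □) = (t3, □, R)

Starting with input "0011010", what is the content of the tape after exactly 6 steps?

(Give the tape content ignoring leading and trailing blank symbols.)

Execution trace:
Initial: [t0]0011010
Step 1: δ(t0, 0) = (t1, 0, L) → [t1]□0011010
Step 2: δ(t1, □) = (t1, □, L) → [t1]□□0011010
Step 3: δ(t1, □) = (t1, □, L) → [t1]□□□0011010
Step 4: δ(t1, □) = (t1, □, L) → [t1]□□□□0011010
Step 5: δ(t1, □) = (t1, □, L) → [t1]□□□□□0011010
Step 6: δ(t1, □) = (t1, □, L) → [t1]□□□□□□0011010

After 6 steps, the tape (ignoring leading/trailing blanks) is: 0011010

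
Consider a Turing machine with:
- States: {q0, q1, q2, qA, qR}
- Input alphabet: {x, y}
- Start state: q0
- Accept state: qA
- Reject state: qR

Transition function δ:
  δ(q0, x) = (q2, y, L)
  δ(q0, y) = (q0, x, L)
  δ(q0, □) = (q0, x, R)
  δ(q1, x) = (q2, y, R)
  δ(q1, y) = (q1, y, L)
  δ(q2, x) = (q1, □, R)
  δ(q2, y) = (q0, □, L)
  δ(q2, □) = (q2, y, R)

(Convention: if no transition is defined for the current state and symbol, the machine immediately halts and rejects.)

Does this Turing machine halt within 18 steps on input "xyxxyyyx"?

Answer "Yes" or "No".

Execution trace:
Initial: [q0]xyxxyyyx
Step 1: δ(q0, x) = (q2, y, L) → [q2]□yyxxyyyx
Step 2: δ(q2, □) = (q2, y, R) → y[q2]yyxxyyyx
Step 3: δ(q2, y) = (q0, □, L) → [q0]y□yxxyyyx
Step 4: δ(q0, y) = (q0, x, L) → [q0]□x□yxxyyyx
Step 5: δ(q0, □) = (q0, x, R) → x[q0]x□yxxyyyx
Step 6: δ(q0, x) = (q2, y, L) → [q2]xy□yxxyyyx
Step 7: δ(q2, x) = (q1, □, R) → □[q1]y□yxxyyyx
Step 8: δ(q1, y) = (q1, y, L) → [q1]□y□yxxyyyx

No transition is defined for δ(q1, □). By convention the machine halts and rejects.
The machine halted after 8 steps (within the 18-step bound).

Answer: Yes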